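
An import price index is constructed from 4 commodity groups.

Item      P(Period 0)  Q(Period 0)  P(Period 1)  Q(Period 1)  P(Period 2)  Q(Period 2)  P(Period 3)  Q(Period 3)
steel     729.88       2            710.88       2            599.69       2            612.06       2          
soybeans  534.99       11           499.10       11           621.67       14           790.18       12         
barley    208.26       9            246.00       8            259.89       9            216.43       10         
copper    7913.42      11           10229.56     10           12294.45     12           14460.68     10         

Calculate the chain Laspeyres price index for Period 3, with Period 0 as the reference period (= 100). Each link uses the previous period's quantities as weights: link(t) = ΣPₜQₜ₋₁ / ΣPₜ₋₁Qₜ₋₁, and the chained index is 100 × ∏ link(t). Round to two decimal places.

177.74

Link Period 0→Period 1:
ΣP(Period 1)Q(Period 0) = 710.88×2 + 499.10×11 + 246.00×9 + 10229.56×11 = 1421.76 + 5490.1 + 2214 + 112525.16 = 121651.02
ΣP(Period 0)Q(Period 0) = 729.88×2 + 534.99×11 + 208.26×9 + 7913.42×11 = 1459.76 + 5884.89 + 1874.34 + 87047.62 = 96266.61
link = 121651.02/96266.61 = 1.263689
Link Period 1→Period 2:
ΣP(Period 2)Q(Period 1) = 599.69×2 + 621.67×11 + 259.89×8 + 12294.45×10 = 1199.38 + 6838.37 + 2079.12 + 122944.5 = 133061.37
ΣP(Period 1)Q(Period 1) = 710.88×2 + 499.10×11 + 246.00×8 + 10229.56×10 = 1421.76 + 5490.1 + 1968 + 102295.6 = 111175.46
link = 133061.37/111175.46 = 1.196859
Link Period 2→Period 3:
ΣP(Period 3)Q(Period 2) = 612.06×2 + 790.18×14 + 216.43×9 + 14460.68×12 = 1224.12 + 11062.52 + 1947.87 + 173528.16 = 187762.67
ΣP(Period 2)Q(Period 2) = 599.69×2 + 621.67×14 + 259.89×9 + 12294.45×12 = 1199.38 + 8703.38 + 2339.01 + 147533.4 = 159775.17
link = 187762.67/159775.17 = 1.175168
Chained index = 100 × 1.263689 × 1.196859 × 1.175168 = 177.7391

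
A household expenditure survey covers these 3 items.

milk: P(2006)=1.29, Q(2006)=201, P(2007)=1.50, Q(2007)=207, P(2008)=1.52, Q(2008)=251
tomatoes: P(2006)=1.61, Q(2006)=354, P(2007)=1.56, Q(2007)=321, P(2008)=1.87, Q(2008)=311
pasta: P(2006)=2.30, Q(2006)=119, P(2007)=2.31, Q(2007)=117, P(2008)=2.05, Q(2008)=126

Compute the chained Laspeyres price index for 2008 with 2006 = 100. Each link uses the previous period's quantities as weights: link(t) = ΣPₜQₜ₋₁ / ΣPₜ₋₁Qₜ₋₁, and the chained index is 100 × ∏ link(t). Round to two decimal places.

Link 2006→2007:
ΣP(2007)Q(2006) = 1.50×201 + 1.56×354 + 2.31×119 = 301.5 + 552.24 + 274.89 = 1128.63
ΣP(2006)Q(2006) = 1.29×201 + 1.61×354 + 2.30×119 = 259.29 + 569.94 + 273.7 = 1102.93
link = 1128.63/1102.93 = 1.023302
Link 2007→2008:
ΣP(2008)Q(2007) = 1.52×207 + 1.87×321 + 2.05×117 = 314.64 + 600.27 + 239.85 = 1154.76
ΣP(2007)Q(2007) = 1.50×207 + 1.56×321 + 2.31×117 = 310.5 + 500.76 + 270.27 = 1081.53
link = 1154.76/1081.53 = 1.067710
Chained index = 100 × 1.023302 × 1.067710 = 109.2589

109.26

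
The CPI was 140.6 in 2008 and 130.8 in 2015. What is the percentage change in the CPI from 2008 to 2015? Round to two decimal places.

-6.97%

Change = (130.8 − 140.6) / 140.6 × 100
       = -9.8 / 140.6 × 100 = -6.9701%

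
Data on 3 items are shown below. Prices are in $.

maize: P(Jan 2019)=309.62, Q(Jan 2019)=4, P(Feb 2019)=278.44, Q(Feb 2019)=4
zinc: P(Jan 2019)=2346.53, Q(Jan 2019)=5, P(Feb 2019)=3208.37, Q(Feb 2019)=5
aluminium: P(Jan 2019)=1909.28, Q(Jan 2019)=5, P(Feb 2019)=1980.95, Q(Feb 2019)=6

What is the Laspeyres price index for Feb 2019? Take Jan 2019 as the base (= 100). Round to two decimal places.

120.17

Laspeyres price index uses base-period quantities as weights.
ΣP(Feb 2019)·Q(Jan 2019) = 278.44×4 + 3208.37×5 + 1980.95×5 = 1113.76 + 16041.85 + 9904.75 = 27060.36
ΣP(Jan 2019)·Q(Jan 2019) = 309.62×4 + 2346.53×5 + 1909.28×5 = 1238.48 + 11732.65 + 9546.4 = 22517.53
Index = 27060.36 / 22517.53 × 100 = 120.1746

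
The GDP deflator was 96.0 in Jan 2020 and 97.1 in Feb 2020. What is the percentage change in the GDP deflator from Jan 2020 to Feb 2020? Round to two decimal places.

1.15%

Change = (97.1 − 96.0) / 96.0 × 100
       = 1.1 / 96.0 × 100 = 1.1458%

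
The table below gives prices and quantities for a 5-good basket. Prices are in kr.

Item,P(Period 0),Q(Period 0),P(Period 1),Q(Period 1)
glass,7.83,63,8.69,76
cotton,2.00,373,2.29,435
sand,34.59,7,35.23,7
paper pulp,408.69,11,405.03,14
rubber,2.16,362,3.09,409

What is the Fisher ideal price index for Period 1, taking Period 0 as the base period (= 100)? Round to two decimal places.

106.59

Laspeyres component (base-period weights):
ΣP(Period 1)Q(Period 0) = 8.69×63 + 2.29×373 + 35.23×7 + 405.03×11 + 3.09×362 = 547.47 + 854.17 + 246.61 + 4455.33 + 1118.58 = 7222.16
ΣP(Period 0)Q(Period 0) = 7.83×63 + 2.00×373 + 34.59×7 + 408.69×11 + 2.16×362 = 493.29 + 746 + 242.13 + 4495.59 + 781.92 = 6758.93
L = 7222.16 / 6758.93 × 100 = 106.8536
Paasche component (current-period weights):
ΣP(Period 1)Q(Period 1) = 8.69×76 + 2.29×435 + 35.23×7 + 405.03×14 + 3.09×409 = 660.44 + 996.15 + 246.61 + 5670.42 + 1263.81 = 8837.43
ΣP(Period 0)Q(Period 1) = 7.83×76 + 2.00×435 + 34.59×7 + 408.69×14 + 2.16×409 = 595.08 + 870 + 242.13 + 5721.66 + 883.44 = 8312.31
P = 8837.43 / 8312.31 × 100 = 106.3174
Fisher = √(L × P) = √(106.8536 × 106.3174) = 106.5852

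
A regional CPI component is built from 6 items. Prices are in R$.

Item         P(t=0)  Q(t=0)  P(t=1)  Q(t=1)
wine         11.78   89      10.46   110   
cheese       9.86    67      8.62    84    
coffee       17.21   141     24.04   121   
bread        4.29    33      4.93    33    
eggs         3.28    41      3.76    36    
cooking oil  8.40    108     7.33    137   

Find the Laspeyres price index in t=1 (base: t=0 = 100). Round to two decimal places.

Laspeyres price index uses base-period quantities as weights.
ΣP(t=1)·Q(t=0) = 10.46×89 + 8.62×67 + 24.04×141 + 4.93×33 + 3.76×41 + 7.33×108 = 930.94 + 577.54 + 3389.64 + 162.69 + 154.16 + 791.64 = 6006.61
ΣP(t=0)·Q(t=0) = 11.78×89 + 9.86×67 + 17.21×141 + 4.29×33 + 3.28×41 + 8.40×108 = 1048.42 + 660.62 + 2426.61 + 141.57 + 134.48 + 907.2 = 5318.9
Index = 6006.61 / 5318.9 × 100 = 112.9296

112.93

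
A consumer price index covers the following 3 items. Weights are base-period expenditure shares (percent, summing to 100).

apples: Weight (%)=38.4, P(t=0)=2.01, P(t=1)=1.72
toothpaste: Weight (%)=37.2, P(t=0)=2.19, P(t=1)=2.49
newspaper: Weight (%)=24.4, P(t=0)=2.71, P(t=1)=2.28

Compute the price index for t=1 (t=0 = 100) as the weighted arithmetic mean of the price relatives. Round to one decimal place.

95.7

apples: 38.4 × (1.72/2.01) = 38.4 × 0.855721 = 32.8597
toothpaste: 37.2 × (2.49/2.19) = 37.2 × 1.136986 = 42.2959
newspaper: 24.4 × (2.28/2.71) = 24.4 × 0.841328 = 20.5284
Index = Σ wᵢ·(p₁ᵢ/p₀ᵢ) = 32.8597 + 42.2959 + 20.5284 = 95.6840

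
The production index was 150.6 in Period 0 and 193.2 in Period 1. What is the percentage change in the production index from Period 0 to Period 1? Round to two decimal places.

Change = (193.2 − 150.6) / 150.6 × 100
       = 42.6 / 150.6 × 100 = 28.2869%

28.29%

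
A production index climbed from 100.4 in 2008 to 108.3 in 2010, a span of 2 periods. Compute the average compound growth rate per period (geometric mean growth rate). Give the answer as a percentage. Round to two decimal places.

3.86%

Growth factor = (108.3/100.4)^(1/2) = (1.078685)^(1/2) = 1.038598
Growth rate = 1.038598 − 1 = 0.038598 = 3.8598%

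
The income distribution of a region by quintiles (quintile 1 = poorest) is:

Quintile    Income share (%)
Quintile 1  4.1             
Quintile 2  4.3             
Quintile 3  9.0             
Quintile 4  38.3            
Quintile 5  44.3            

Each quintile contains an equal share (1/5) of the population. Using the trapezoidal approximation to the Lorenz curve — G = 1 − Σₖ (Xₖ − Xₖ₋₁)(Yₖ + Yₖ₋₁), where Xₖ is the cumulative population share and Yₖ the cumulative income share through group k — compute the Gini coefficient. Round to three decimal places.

0.458

Cumulative income shares Yₖ: 0.0410, 0.0840, 0.1740, 0.5570, 1.0000
Σ (Xₖ−Xₖ₋₁)(Yₖ+Yₖ₋₁) = (1/5)(0.0410+0.0000) + (1/5)(0.0840+0.0410) + (1/5)(0.1740+0.0840) + (1/5)(0.5570+0.1740) + (1/5)(1.0000+0.5570)
  = 0.0082 + 0.0250 + 0.0516 + 0.1462 + 0.3114 = 0.5424
G = 1 − 0.5424 = 0.4576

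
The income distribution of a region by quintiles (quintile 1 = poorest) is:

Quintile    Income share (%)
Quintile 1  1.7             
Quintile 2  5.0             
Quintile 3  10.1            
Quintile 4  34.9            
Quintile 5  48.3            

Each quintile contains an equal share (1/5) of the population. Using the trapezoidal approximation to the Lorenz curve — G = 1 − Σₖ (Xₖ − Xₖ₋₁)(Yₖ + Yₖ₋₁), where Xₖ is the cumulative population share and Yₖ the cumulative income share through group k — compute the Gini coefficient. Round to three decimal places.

Cumulative income shares Yₖ: 0.0170, 0.0670, 0.1680, 0.5170, 1.0000
Σ (Xₖ−Xₖ₋₁)(Yₖ+Yₖ₋₁) = (1/5)(0.0170+0.0000) + (1/5)(0.0670+0.0170) + (1/5)(0.1680+0.0670) + (1/5)(0.5170+0.1680) + (1/5)(1.0000+0.5170)
  = 0.0034 + 0.0168 + 0.0470 + 0.1370 + 0.3034 = 0.5076
G = 1 − 0.5076 = 0.4924

0.492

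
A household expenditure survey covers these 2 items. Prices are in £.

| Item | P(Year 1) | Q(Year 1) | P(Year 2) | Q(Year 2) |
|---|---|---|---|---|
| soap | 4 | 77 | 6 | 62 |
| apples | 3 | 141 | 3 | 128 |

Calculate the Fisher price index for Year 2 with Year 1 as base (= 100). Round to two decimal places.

120.34

Laspeyres component (base-period weights):
ΣP(Year 2)Q(Year 1) = 6×77 + 3×141 = 462 + 423 = 885
ΣP(Year 1)Q(Year 1) = 4×77 + 3×141 = 308 + 423 = 731
L = 885 / 731 × 100 = 121.0670
Paasche component (current-period weights):
ΣP(Year 2)Q(Year 2) = 6×62 + 3×128 = 372 + 384 = 756
ΣP(Year 1)Q(Year 2) = 4×62 + 3×128 = 248 + 384 = 632
P = 756 / 632 × 100 = 119.6203
Fisher = √(L × P) = √(121.0670 × 119.6203) = 120.3415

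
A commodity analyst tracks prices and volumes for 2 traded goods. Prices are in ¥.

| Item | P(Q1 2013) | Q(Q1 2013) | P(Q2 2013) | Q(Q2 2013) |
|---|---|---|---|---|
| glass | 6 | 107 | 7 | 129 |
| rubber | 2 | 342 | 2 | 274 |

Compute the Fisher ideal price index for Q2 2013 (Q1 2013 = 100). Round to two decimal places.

108.91

Laspeyres component (base-period weights):
ΣP(Q2 2013)Q(Q1 2013) = 7×107 + 2×342 = 749 + 684 = 1433
ΣP(Q1 2013)Q(Q1 2013) = 6×107 + 2×342 = 642 + 684 = 1326
L = 1433 / 1326 × 100 = 108.0694
Paasche component (current-period weights):
ΣP(Q2 2013)Q(Q2 2013) = 7×129 + 2×274 = 903 + 548 = 1451
ΣP(Q1 2013)Q(Q2 2013) = 6×129 + 2×274 = 774 + 548 = 1322
P = 1451 / 1322 × 100 = 109.7579
Fisher = √(L × P) = √(108.0694 × 109.7579) = 108.9104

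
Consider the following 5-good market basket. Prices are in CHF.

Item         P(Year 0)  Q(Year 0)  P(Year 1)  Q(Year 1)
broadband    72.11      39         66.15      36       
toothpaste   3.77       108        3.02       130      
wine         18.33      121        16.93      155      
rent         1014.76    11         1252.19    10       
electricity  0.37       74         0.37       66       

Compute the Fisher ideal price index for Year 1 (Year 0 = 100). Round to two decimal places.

112.13

Laspeyres component (base-period weights):
ΣP(Year 1)Q(Year 0) = 66.15×39 + 3.02×108 + 16.93×121 + 1252.19×11 + 0.37×74 = 2579.85 + 326.16 + 2048.53 + 13774.09 + 27.38 = 18756.01
ΣP(Year 0)Q(Year 0) = 72.11×39 + 3.77×108 + 18.33×121 + 1014.76×11 + 0.37×74 = 2812.29 + 407.16 + 2217.93 + 11162.36 + 27.38 = 16627.12
L = 18756.01 / 16627.12 × 100 = 112.8037
Paasche component (current-period weights):
ΣP(Year 1)Q(Year 1) = 66.15×36 + 3.02×130 + 16.93×155 + 1252.19×10 + 0.37×66 = 2381.4 + 392.6 + 2624.15 + 12521.9 + 24.42 = 17944.47
ΣP(Year 0)Q(Year 1) = 72.11×36 + 3.77×130 + 18.33×155 + 1014.76×10 + 0.37×66 = 2595.96 + 490.1 + 2841.15 + 10147.6 + 24.42 = 16099.23
P = 17944.47 / 16099.23 × 100 = 111.4617
Fisher = √(L × P) = √(112.8037 × 111.4617) = 112.1307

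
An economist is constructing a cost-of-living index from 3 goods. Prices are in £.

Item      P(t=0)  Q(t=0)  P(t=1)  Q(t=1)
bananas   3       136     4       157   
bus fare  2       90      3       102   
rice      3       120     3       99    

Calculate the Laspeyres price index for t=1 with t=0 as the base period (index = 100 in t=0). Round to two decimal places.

Laspeyres price index uses base-period quantities as weights.
ΣP(t=1)·Q(t=0) = 4×136 + 3×90 + 3×120 = 544 + 270 + 360 = 1174
ΣP(t=0)·Q(t=0) = 3×136 + 2×90 + 3×120 = 408 + 180 + 360 = 948
Index = 1174 / 948 × 100 = 123.8397

123.84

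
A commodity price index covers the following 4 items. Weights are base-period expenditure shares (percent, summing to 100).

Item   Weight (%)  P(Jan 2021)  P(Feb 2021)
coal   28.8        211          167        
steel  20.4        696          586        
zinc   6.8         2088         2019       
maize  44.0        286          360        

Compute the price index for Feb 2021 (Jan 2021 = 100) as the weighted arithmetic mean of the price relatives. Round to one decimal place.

coal: 28.8 × (167/211) = 28.8 × 0.791469 = 22.7943
steel: 20.4 × (586/696) = 20.4 × 0.841954 = 17.1759
zinc: 6.8 × (2019/2088) = 6.8 × 0.966954 = 6.5753
maize: 44.0 × (360/286) = 44.0 × 1.258741 = 55.3846
Index = Σ wᵢ·(p₁ᵢ/p₀ᵢ) = 22.7943 + 17.1759 + 6.5753 + 55.3846 = 101.9301

101.9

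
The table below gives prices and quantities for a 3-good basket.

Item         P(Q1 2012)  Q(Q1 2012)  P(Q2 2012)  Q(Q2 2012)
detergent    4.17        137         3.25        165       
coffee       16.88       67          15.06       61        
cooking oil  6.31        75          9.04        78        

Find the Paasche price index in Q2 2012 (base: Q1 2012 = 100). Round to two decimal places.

97.74

Paasche price index uses current-period quantities as weights.
ΣP(Q2 2012)·Q(Q2 2012) = 3.25×165 + 15.06×61 + 9.04×78 = 536.25 + 918.66 + 705.12 = 2160.03
ΣP(Q1 2012)·Q(Q2 2012) = 4.17×165 + 16.88×61 + 6.31×78 = 688.05 + 1029.68 + 492.18 = 2209.91
Index = 2160.03 / 2209.91 × 100 = 97.7429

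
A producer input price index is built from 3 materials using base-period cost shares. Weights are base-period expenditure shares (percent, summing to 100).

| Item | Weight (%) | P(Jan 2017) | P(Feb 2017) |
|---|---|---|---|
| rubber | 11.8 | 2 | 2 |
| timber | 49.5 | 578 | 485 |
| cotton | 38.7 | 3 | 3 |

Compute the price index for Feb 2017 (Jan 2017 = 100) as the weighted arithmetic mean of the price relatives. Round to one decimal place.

rubber: 11.8 × (2/2) = 11.8 × 1.000000 = 11.8000
timber: 49.5 × (485/578) = 49.5 × 0.839100 = 41.5355
cotton: 38.7 × (3/3) = 38.7 × 1.000000 = 38.7000
Index = Σ wᵢ·(p₁ᵢ/p₀ᵢ) = 11.8000 + 41.5355 + 38.7000 = 92.0355

92.0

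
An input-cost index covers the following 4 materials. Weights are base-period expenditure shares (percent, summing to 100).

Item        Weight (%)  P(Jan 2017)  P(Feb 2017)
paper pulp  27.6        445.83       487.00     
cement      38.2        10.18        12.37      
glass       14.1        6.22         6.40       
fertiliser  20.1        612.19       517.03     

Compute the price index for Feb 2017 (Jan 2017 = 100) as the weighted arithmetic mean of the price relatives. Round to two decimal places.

108.05

paper pulp: 27.6 × (487.00/445.83) = 27.6 × 1.092345 = 30.1487
cement: 38.2 × (12.37/10.18) = 38.2 × 1.215128 = 46.4179
glass: 14.1 × (6.40/6.22) = 14.1 × 1.028939 = 14.5080
fertiliser: 20.1 × (517.03/612.19) = 20.1 × 0.844558 = 16.9756
Index = Σ wᵢ·(p₁ᵢ/p₀ᵢ) = 30.1487 + 46.4179 + 14.5080 + 16.9756 = 108.0502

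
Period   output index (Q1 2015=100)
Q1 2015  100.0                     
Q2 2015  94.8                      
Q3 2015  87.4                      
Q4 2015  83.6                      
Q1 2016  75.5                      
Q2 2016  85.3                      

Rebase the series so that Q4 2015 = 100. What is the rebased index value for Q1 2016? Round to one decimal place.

Rebased(Q1 2016) = 75.5 / 83.6 × 100 = 90.3110

90.3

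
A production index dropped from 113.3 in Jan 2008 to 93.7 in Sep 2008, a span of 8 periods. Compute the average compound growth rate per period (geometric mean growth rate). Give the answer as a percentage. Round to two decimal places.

Growth factor = (93.7/113.3)^(1/8) = (0.827008)^(1/8) = 0.976537
Growth rate = 0.976537 − 1 = -0.023463 = -2.3463%

-2.35%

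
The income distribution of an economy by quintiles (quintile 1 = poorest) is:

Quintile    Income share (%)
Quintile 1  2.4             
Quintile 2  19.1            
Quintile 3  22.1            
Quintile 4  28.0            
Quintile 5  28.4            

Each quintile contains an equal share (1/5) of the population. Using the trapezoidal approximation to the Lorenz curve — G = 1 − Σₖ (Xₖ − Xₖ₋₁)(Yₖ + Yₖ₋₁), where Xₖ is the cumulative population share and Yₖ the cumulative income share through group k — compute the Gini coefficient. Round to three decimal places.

Cumulative income shares Yₖ: 0.0240, 0.2150, 0.4360, 0.7160, 1.0000
Σ (Xₖ−Xₖ₋₁)(Yₖ+Yₖ₋₁) = (1/5)(0.0240+0.0000) + (1/5)(0.2150+0.0240) + (1/5)(0.4360+0.2150) + (1/5)(0.7160+0.4360) + (1/5)(1.0000+0.7160)
  = 0.0048 + 0.0478 + 0.1302 + 0.2304 + 0.3432 = 0.7564
G = 1 − 0.7564 = 0.2436

0.244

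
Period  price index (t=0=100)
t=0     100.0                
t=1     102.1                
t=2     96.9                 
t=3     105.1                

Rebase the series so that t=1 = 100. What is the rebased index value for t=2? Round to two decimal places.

94.91

Rebased(t=2) = 96.9 / 102.1 × 100 = 94.9070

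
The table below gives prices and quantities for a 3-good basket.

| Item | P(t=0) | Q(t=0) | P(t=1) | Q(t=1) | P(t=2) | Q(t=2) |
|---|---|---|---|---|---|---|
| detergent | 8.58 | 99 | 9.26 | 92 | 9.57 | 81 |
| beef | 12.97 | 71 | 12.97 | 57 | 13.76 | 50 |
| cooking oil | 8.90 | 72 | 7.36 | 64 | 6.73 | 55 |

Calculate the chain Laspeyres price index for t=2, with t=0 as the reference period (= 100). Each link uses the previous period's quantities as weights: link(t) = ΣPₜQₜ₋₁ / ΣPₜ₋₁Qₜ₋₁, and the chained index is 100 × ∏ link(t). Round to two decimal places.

99.78

Link t=0→t=1:
ΣP(t=1)Q(t=0) = 9.26×99 + 12.97×71 + 7.36×72 = 916.74 + 920.87 + 529.92 = 2367.53
ΣP(t=0)Q(t=0) = 8.58×99 + 12.97×71 + 8.90×72 = 849.42 + 920.87 + 640.8 = 2411.09
link = 2367.53/2411.09 = 0.981933
Link t=1→t=2:
ΣP(t=2)Q(t=1) = 9.57×92 + 13.76×57 + 6.73×64 = 880.44 + 784.32 + 430.72 = 2095.48
ΣP(t=1)Q(t=1) = 9.26×92 + 12.97×57 + 7.36×64 = 851.92 + 739.29 + 471.04 = 2062.25
link = 2095.48/2062.25 = 1.016113
Chained index = 100 × 0.981933 × 1.016113 = 99.7756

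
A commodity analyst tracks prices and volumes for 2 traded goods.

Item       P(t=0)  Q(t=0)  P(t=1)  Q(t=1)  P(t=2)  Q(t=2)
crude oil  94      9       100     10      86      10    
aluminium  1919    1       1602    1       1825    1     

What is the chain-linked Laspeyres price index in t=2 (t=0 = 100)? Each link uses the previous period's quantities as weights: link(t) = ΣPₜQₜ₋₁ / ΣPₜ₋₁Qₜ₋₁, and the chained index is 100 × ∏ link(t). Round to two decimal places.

Link t=0→t=1:
ΣP(t=1)Q(t=0) = 100×9 + 1602×1 = 900 + 1602 = 2502
ΣP(t=0)Q(t=0) = 94×9 + 1919×1 = 846 + 1919 = 2765
link = 2502/2765 = 0.904882
Link t=1→t=2:
ΣP(t=2)Q(t=1) = 86×10 + 1825×1 = 860 + 1825 = 2685
ΣP(t=1)Q(t=1) = 100×10 + 1602×1 = 1000 + 1602 = 2602
link = 2685/2602 = 1.031899
Chained index = 100 × 0.904882 × 1.031899 = 93.3747

93.37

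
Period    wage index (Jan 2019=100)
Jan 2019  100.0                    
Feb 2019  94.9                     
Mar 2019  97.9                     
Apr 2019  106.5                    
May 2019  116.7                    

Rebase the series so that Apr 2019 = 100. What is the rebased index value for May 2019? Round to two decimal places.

109.58

Rebased(May 2019) = 116.7 / 106.5 × 100 = 109.5775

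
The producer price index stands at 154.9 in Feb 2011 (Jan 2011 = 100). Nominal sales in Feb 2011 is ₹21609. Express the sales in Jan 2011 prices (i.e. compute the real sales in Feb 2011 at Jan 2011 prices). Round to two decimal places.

13950.29

Real = Nominal ÷ (Index/100) = 21609 ÷ (154.9/100)
     = 21609 ÷ 1.549 = 13950.2905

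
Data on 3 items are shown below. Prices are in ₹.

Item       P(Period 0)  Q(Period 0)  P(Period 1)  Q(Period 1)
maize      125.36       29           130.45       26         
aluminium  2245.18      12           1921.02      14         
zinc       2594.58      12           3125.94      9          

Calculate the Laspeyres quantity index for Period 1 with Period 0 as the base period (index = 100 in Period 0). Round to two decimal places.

94.05

Laspeyres quantity index uses base-period prices as weights.
ΣP(Period 0)·Q(Period 1) = 125.36×26 + 2245.18×14 + 2594.58×9 = 3259.36 + 31432.52 + 23351.22 = 58043.1
ΣP(Period 0)·Q(Period 0) = 125.36×29 + 2245.18×12 + 2594.58×12 = 3635.44 + 26942.16 + 31134.96 = 61712.56
Index = 58043.1 / 61712.56 × 100 = 94.0539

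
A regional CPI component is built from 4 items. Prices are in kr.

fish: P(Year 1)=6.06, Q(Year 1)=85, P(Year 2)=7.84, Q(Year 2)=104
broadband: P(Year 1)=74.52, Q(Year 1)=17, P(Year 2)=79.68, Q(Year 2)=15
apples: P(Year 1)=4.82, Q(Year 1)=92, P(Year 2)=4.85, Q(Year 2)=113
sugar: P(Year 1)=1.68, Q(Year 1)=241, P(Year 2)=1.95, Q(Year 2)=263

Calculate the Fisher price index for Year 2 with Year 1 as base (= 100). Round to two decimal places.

Laspeyres component (base-period weights):
ΣP(Year 2)Q(Year 1) = 7.84×85 + 79.68×17 + 4.85×92 + 1.95×241 = 666.4 + 1354.56 + 446.2 + 469.95 = 2937.11
ΣP(Year 1)Q(Year 1) = 6.06×85 + 74.52×17 + 4.82×92 + 1.68×241 = 515.1 + 1266.84 + 443.44 + 404.88 = 2630.26
L = 2937.11 / 2630.26 × 100 = 111.6661
Paasche component (current-period weights):
ΣP(Year 2)Q(Year 2) = 7.84×104 + 79.68×15 + 4.85×113 + 1.95×263 = 815.36 + 1195.2 + 548.05 + 512.85 = 3071.46
ΣP(Year 1)Q(Year 2) = 6.06×104 + 74.52×15 + 4.82×113 + 1.68×263 = 630.24 + 1117.8 + 544.66 + 441.84 = 2734.54
P = 3071.46 / 2734.54 × 100 = 112.3209
Fisher = √(L × P) = √(111.6661 × 112.3209) = 111.9930

111.99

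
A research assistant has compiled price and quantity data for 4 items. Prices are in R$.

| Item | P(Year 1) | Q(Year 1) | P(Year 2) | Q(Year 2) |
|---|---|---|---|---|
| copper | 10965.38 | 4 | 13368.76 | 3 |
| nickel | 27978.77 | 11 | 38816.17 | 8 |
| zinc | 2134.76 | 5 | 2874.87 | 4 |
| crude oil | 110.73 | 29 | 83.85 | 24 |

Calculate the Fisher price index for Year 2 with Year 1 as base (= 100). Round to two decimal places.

Laspeyres component (base-period weights):
ΣP(Year 2)Q(Year 1) = 13368.76×4 + 38816.17×11 + 2874.87×5 + 83.85×29 = 53475.04 + 426977.87 + 14374.35 + 2431.65 = 497258.91
ΣP(Year 1)Q(Year 1) = 10965.38×4 + 27978.77×11 + 2134.76×5 + 110.73×29 = 43861.52 + 307766.47 + 10673.8 + 3211.17 = 365512.96
L = 497258.91 / 365512.96 × 100 = 136.0441
Paasche component (current-period weights):
ΣP(Year 2)Q(Year 2) = 13368.76×3 + 38816.17×8 + 2874.87×4 + 83.85×24 = 40106.28 + 310529.36 + 11499.48 + 2012.4 = 364147.52
ΣP(Year 1)Q(Year 2) = 10965.38×3 + 27978.77×8 + 2134.76×4 + 110.73×24 = 32896.14 + 223830.16 + 8539.04 + 2657.52 = 267922.86
P = 364147.52 / 267922.86 × 100 = 135.9151
Fisher = √(L × P) = √(136.0441 × 135.9151) = 135.9796

135.98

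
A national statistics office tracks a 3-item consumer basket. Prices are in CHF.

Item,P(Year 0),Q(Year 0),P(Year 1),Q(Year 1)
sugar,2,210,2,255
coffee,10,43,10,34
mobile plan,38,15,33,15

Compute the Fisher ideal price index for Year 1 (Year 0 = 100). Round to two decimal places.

94.72

Laspeyres component (base-period weights):
ΣP(Year 1)Q(Year 0) = 2×210 + 10×43 + 33×15 = 420 + 430 + 495 = 1345
ΣP(Year 0)Q(Year 0) = 2×210 + 10×43 + 38×15 = 420 + 430 + 570 = 1420
L = 1345 / 1420 × 100 = 94.7183
Paasche component (current-period weights):
ΣP(Year 1)Q(Year 1) = 2×255 + 10×34 + 33×15 = 510 + 340 + 495 = 1345
ΣP(Year 0)Q(Year 1) = 2×255 + 10×34 + 38×15 = 510 + 340 + 570 = 1420
P = 1345 / 1420 × 100 = 94.7183
Fisher = √(L × P) = √(94.7183 × 94.7183) = 94.7183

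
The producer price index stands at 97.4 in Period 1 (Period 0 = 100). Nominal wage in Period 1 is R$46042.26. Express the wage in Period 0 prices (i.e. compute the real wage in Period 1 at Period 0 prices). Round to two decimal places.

Real = Nominal ÷ (Index/100) = 46042.26 ÷ (97.4/100)
     = 46042.26 ÷ 0.974 = 47271.3142

47271.31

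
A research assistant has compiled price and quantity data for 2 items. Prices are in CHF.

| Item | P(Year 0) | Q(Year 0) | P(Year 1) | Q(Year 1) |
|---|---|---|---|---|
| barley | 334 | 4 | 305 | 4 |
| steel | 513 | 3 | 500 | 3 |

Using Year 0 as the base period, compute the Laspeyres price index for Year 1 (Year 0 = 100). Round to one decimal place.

94.6

Laspeyres price index uses base-period quantities as weights.
ΣP(Year 1)·Q(Year 0) = 305×4 + 500×3 = 1220 + 1500 = 2720
ΣP(Year 0)·Q(Year 0) = 334×4 + 513×3 = 1336 + 1539 = 2875
Index = 2720 / 2875 × 100 = 94.6087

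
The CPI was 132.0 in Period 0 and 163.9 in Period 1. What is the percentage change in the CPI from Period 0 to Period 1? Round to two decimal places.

24.17%

Change = (163.9 − 132.0) / 132.0 × 100
       = 31.9 / 132.0 × 100 = 24.1667%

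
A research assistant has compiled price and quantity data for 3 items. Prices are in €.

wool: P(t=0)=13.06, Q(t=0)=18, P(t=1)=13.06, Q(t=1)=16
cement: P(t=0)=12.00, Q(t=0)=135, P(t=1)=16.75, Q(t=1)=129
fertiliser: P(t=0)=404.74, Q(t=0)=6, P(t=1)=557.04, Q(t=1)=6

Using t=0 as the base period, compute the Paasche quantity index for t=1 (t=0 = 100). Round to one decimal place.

Paasche quantity index uses current-period prices as weights.
ΣP(t=1)·Q(t=1) = 13.06×16 + 16.75×129 + 557.04×6 = 208.96 + 2160.75 + 3342.24 = 5711.95
ΣP(t=1)·Q(t=0) = 13.06×18 + 16.75×135 + 557.04×6 = 235.08 + 2261.25 + 3342.24 = 5838.57
Index = 5711.95 / 5838.57 × 100 = 97.8313

97.8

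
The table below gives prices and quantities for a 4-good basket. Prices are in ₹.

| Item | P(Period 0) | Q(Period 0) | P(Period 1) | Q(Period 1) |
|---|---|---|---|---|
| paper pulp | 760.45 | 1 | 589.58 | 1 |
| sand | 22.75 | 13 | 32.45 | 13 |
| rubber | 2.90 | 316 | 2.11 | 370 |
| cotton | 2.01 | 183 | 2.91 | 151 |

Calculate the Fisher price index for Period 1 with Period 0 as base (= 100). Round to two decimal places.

Laspeyres component (base-period weights):
ΣP(Period 1)Q(Period 0) = 589.58×1 + 32.45×13 + 2.11×316 + 2.91×183 = 589.58 + 421.85 + 666.76 + 532.53 = 2210.72
ΣP(Period 0)Q(Period 0) = 760.45×1 + 22.75×13 + 2.90×316 + 2.01×183 = 760.45 + 295.75 + 916.4 + 367.83 = 2340.43
L = 2210.72 / 2340.43 × 100 = 94.4579
Paasche component (current-period weights):
ΣP(Period 1)Q(Period 1) = 589.58×1 + 32.45×13 + 2.11×370 + 2.91×151 = 589.58 + 421.85 + 780.7 + 439.41 = 2231.54
ΣP(Period 0)Q(Period 1) = 760.45×1 + 22.75×13 + 2.90×370 + 2.01×151 = 760.45 + 295.75 + 1073 + 303.51 = 2432.71
P = 2231.54 / 2432.71 × 100 = 91.7306
Fisher = √(L × P) = √(94.4579 × 91.7306) = 93.0843

93.08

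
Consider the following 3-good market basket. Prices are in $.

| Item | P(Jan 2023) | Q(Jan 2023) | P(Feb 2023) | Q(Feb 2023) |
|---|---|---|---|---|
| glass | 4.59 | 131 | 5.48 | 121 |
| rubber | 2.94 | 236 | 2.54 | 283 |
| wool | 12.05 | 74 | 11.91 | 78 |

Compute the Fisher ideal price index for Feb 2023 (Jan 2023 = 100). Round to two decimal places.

99.92

Laspeyres component (base-period weights):
ΣP(Feb 2023)Q(Jan 2023) = 5.48×131 + 2.54×236 + 11.91×74 = 717.88 + 599.44 + 881.34 = 2198.66
ΣP(Jan 2023)Q(Jan 2023) = 4.59×131 + 2.94×236 + 12.05×74 = 601.29 + 693.84 + 891.7 = 2186.83
L = 2198.66 / 2186.83 × 100 = 100.5410
Paasche component (current-period weights):
ΣP(Feb 2023)Q(Feb 2023) = 5.48×121 + 2.54×283 + 11.91×78 = 663.08 + 718.82 + 928.98 = 2310.88
ΣP(Jan 2023)Q(Feb 2023) = 4.59×121 + 2.94×283 + 12.05×78 = 555.39 + 832.02 + 939.9 = 2327.31
P = 2310.88 / 2327.31 × 100 = 99.2940
Fisher = √(L × P) = √(100.5410 × 99.2940) = 99.9156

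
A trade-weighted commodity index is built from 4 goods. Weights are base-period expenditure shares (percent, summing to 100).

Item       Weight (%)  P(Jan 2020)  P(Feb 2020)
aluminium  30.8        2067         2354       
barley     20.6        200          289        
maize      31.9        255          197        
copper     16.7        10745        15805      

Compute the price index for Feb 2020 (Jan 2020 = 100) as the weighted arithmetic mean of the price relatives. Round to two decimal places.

aluminium: 30.8 × (2354/2067) = 30.8 × 1.138849 = 35.0765
barley: 20.6 × (289/200) = 20.6 × 1.445000 = 29.7670
maize: 31.9 × (197/255) = 31.9 × 0.772549 = 24.6443
copper: 16.7 × (15805/10745) = 16.7 × 1.470917 = 24.5643
Index = Σ wᵢ·(p₁ᵢ/p₀ᵢ) = 35.0765 + 29.7670 + 24.6443 + 24.5643 = 114.0522

114.05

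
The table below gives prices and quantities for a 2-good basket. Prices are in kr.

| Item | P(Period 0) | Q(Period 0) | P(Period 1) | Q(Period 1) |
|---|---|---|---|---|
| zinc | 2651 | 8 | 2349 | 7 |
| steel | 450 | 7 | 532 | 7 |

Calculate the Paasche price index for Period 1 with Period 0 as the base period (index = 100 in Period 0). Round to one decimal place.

Paasche price index uses current-period quantities as weights.
ΣP(Period 1)·Q(Period 1) = 2349×7 + 532×7 = 16443 + 3724 = 20167
ΣP(Period 0)·Q(Period 1) = 2651×7 + 450×7 = 18557 + 3150 = 21707
Index = 20167 / 21707 × 100 = 92.9055

92.9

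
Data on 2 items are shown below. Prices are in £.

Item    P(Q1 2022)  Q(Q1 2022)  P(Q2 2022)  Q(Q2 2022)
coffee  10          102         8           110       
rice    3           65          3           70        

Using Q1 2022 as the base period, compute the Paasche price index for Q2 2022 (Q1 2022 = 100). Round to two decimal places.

Paasche price index uses current-period quantities as weights.
ΣP(Q2 2022)·Q(Q2 2022) = 8×110 + 3×70 = 880 + 210 = 1090
ΣP(Q1 2022)·Q(Q2 2022) = 10×110 + 3×70 = 1100 + 210 = 1310
Index = 1090 / 1310 × 100 = 83.2061

83.21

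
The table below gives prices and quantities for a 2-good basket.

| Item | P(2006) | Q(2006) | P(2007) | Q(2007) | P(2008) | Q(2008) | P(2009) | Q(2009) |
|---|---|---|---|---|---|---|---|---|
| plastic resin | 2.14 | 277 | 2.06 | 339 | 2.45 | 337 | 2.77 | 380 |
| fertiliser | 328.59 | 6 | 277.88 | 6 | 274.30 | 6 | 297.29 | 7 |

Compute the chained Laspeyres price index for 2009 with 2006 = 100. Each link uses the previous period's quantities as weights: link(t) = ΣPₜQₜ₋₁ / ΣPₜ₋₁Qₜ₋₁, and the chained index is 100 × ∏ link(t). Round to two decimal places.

100.44

Link 2006→2007:
ΣP(2007)Q(2006) = 2.06×277 + 277.88×6 = 570.62 + 1667.28 = 2237.9
ΣP(2006)Q(2006) = 2.14×277 + 328.59×6 = 592.78 + 1971.54 = 2564.32
link = 2237.9/2564.32 = 0.872707
Link 2007→2008:
ΣP(2008)Q(2007) = 2.45×339 + 274.30×6 = 830.55 + 1645.8 = 2476.35
ΣP(2007)Q(2007) = 2.06×339 + 277.88×6 = 698.34 + 1667.28 = 2365.62
link = 2476.35/2365.62 = 1.046808
Link 2008→2009:
ΣP(2009)Q(2008) = 2.77×337 + 297.29×6 = 933.49 + 1783.74 = 2717.23
ΣP(2008)Q(2008) = 2.45×337 + 274.30×6 = 825.65 + 1645.8 = 2471.45
link = 2717.23/2471.45 = 1.099448
Chained index = 100 × 0.872707 × 1.046808 × 1.099448 = 100.4408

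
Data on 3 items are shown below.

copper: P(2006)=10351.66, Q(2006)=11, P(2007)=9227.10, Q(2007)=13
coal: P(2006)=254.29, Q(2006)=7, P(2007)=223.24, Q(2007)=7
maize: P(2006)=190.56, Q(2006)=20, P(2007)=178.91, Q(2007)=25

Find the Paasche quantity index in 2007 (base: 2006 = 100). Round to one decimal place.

Paasche quantity index uses current-period prices as weights.
ΣP(2007)·Q(2007) = 9227.10×13 + 223.24×7 + 178.91×25 = 119952.3 + 1562.68 + 4472.75 = 125987.73
ΣP(2007)·Q(2006) = 9227.10×11 + 223.24×7 + 178.91×20 = 101498.1 + 1562.68 + 3578.2 = 106638.98
Index = 125987.73 / 106638.98 × 100 = 118.1442

118.1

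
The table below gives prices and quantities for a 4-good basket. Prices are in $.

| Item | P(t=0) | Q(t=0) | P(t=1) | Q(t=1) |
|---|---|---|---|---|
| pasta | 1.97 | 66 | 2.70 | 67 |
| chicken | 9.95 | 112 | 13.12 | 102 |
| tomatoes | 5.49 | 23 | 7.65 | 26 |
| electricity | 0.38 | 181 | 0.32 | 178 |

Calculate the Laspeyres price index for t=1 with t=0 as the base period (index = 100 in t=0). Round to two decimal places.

Laspeyres price index uses base-period quantities as weights.
ΣP(t=1)·Q(t=0) = 2.70×66 + 13.12×112 + 7.65×23 + 0.32×181 = 178.2 + 1469.44 + 175.95 + 57.92 = 1881.51
ΣP(t=0)·Q(t=0) = 1.97×66 + 9.95×112 + 5.49×23 + 0.38×181 = 130.02 + 1114.4 + 126.27 + 68.78 = 1439.47
Index = 1881.51 / 1439.47 × 100 = 130.7085

130.71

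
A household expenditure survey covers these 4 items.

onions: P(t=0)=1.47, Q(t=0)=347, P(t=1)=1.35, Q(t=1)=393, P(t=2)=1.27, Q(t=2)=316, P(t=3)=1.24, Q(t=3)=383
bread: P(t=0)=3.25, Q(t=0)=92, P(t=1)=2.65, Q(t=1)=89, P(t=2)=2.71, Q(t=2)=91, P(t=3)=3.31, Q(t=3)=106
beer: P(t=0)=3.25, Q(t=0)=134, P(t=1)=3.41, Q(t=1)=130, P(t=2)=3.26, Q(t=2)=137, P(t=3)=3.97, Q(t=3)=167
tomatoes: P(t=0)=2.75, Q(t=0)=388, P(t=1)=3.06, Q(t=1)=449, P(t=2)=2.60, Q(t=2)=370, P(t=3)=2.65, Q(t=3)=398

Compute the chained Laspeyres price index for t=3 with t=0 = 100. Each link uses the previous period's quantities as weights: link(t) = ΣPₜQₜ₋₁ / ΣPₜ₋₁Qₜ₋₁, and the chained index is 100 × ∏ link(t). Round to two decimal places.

Link t=0→t=1:
ΣP(t=1)Q(t=0) = 1.35×347 + 2.65×92 + 3.41×134 + 3.06×388 = 468.45 + 243.8 + 456.94 + 1187.28 = 2356.47
ΣP(t=0)Q(t=0) = 1.47×347 + 3.25×92 + 3.25×134 + 2.75×388 = 510.09 + 299 + 435.5 + 1067 = 2311.59
link = 2356.47/2311.59 = 1.019415
Link t=1→t=2:
ΣP(t=2)Q(t=1) = 1.27×393 + 2.71×89 + 3.26×130 + 2.60×449 = 499.11 + 241.19 + 423.8 + 1167.4 = 2331.5
ΣP(t=1)Q(t=1) = 1.35×393 + 2.65×89 + 3.41×130 + 3.06×449 = 530.55 + 235.85 + 443.3 + 1373.94 = 2583.64
link = 2331.5/2583.64 = 0.902409
Link t=2→t=3:
ΣP(t=3)Q(t=2) = 1.24×316 + 3.31×91 + 3.97×137 + 2.65×370 = 391.84 + 301.21 + 543.89 + 980.5 = 2217.44
ΣP(t=2)Q(t=2) = 1.27×316 + 2.71×91 + 3.26×137 + 2.60×370 = 401.32 + 246.61 + 446.62 + 962 = 2056.55
link = 2217.44/2056.55 = 1.078233
Chained index = 100 × 1.019415 × 0.902409 × 1.078233 = 99.1898

99.19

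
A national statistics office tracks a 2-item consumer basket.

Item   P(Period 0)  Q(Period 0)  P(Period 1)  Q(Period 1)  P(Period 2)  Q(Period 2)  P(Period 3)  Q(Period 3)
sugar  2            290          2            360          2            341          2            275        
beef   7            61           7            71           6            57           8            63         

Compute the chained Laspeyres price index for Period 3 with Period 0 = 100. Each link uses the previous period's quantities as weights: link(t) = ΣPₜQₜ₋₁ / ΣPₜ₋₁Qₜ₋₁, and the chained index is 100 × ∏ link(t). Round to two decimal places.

104.65

Link Period 0→Period 1:
ΣP(Period 1)Q(Period 0) = 2×290 + 7×61 = 580 + 427 = 1007
ΣP(Period 0)Q(Period 0) = 2×290 + 7×61 = 580 + 427 = 1007
link = 1007/1007 = 1.000000
Link Period 1→Period 2:
ΣP(Period 2)Q(Period 1) = 2×360 + 6×71 = 720 + 426 = 1146
ΣP(Period 1)Q(Period 1) = 2×360 + 7×71 = 720 + 497 = 1217
link = 1146/1217 = 0.941660
Link Period 2→Period 3:
ΣP(Period 3)Q(Period 2) = 2×341 + 8×57 = 682 + 456 = 1138
ΣP(Period 2)Q(Period 2) = 2×341 + 6×57 = 682 + 342 = 1024
link = 1138/1024 = 1.111328
Chained index = 100 × 1.000000 × 0.941660 × 1.111328 = 104.6493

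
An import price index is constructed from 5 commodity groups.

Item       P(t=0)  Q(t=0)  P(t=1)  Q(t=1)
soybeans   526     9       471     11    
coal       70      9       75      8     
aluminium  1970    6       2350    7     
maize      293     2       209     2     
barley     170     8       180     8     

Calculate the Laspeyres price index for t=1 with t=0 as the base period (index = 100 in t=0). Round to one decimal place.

Laspeyres price index uses base-period quantities as weights.
ΣP(t=1)·Q(t=0) = 471×9 + 75×9 + 2350×6 + 209×2 + 180×8 = 4239 + 675 + 14100 + 418 + 1440 = 20872
ΣP(t=0)·Q(t=0) = 526×9 + 70×9 + 1970×6 + 293×2 + 170×8 = 4734 + 630 + 11820 + 586 + 1360 = 19130
Index = 20872 / 19130 × 100 = 109.1061

109.1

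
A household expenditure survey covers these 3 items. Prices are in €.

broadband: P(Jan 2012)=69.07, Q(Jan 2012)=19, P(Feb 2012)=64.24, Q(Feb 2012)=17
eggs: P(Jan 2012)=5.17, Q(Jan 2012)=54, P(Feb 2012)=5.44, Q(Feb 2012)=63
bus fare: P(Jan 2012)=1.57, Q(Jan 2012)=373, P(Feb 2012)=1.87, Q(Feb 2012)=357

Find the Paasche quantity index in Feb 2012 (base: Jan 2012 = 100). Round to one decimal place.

Paasche quantity index uses current-period prices as weights.
ΣP(Feb 2012)·Q(Feb 2012) = 64.24×17 + 5.44×63 + 1.87×357 = 1092.08 + 342.72 + 667.59 = 2102.39
ΣP(Feb 2012)·Q(Jan 2012) = 64.24×19 + 5.44×54 + 1.87×373 = 1220.56 + 293.76 + 697.51 = 2211.83
Index = 2102.39 / 2211.83 × 100 = 95.0521

95.1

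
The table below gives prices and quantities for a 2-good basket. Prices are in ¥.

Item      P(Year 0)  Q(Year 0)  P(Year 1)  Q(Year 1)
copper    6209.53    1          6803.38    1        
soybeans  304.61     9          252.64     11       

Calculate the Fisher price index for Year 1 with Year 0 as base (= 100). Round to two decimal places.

100.82

Laspeyres component (base-period weights):
ΣP(Year 1)Q(Year 0) = 6803.38×1 + 252.64×9 = 6803.38 + 2273.76 = 9077.14
ΣP(Year 0)Q(Year 0) = 6209.53×1 + 304.61×9 = 6209.53 + 2741.49 = 8951.02
L = 9077.14 / 8951.02 × 100 = 101.4090
Paasche component (current-period weights):
ΣP(Year 1)Q(Year 1) = 6803.38×1 + 252.64×11 = 6803.38 + 2779.04 = 9582.42
ΣP(Year 0)Q(Year 1) = 6209.53×1 + 304.61×11 = 6209.53 + 3350.71 = 9560.24
P = 9582.42 / 9560.24 × 100 = 100.2320
Fisher = √(L × P) = √(101.4090 × 100.2320) = 100.8188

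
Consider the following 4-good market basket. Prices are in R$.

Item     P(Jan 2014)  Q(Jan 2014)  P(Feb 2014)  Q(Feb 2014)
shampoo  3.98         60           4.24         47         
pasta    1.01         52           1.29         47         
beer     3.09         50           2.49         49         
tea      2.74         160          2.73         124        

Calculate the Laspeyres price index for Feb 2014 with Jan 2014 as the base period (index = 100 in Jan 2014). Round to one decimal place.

Laspeyres price index uses base-period quantities as weights.
ΣP(Feb 2014)·Q(Jan 2014) = 4.24×60 + 1.29×52 + 2.49×50 + 2.73×160 = 254.4 + 67.08 + 124.5 + 436.8 = 882.78
ΣP(Jan 2014)·Q(Jan 2014) = 3.98×60 + 1.01×52 + 3.09×50 + 2.74×160 = 238.8 + 52.52 + 154.5 + 438.4 = 884.22
Index = 882.78 / 884.22 × 100 = 99.8371

99.8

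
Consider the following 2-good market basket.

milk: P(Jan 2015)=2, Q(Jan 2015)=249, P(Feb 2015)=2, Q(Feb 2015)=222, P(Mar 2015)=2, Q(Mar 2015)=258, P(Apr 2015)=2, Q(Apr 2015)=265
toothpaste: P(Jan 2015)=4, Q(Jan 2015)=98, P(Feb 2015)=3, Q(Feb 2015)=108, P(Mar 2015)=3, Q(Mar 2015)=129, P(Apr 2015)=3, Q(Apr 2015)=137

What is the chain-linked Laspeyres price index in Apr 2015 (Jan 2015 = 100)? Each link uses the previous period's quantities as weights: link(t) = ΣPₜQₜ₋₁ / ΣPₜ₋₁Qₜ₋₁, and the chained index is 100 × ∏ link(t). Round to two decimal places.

88.99

Link Jan 2015→Feb 2015:
ΣP(Feb 2015)Q(Jan 2015) = 2×249 + 3×98 = 498 + 294 = 792
ΣP(Jan 2015)Q(Jan 2015) = 2×249 + 4×98 = 498 + 392 = 890
link = 792/890 = 0.889888
Link Feb 2015→Mar 2015:
ΣP(Mar 2015)Q(Feb 2015) = 2×222 + 3×108 = 444 + 324 = 768
ΣP(Feb 2015)Q(Feb 2015) = 2×222 + 3×108 = 444 + 324 = 768
link = 768/768 = 1.000000
Link Mar 2015→Apr 2015:
ΣP(Apr 2015)Q(Mar 2015) = 2×258 + 3×129 = 516 + 387 = 903
ΣP(Mar 2015)Q(Mar 2015) = 2×258 + 3×129 = 516 + 387 = 903
link = 903/903 = 1.000000
Chained index = 100 × 0.889888 × 1.000000 × 1.000000 = 88.9888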